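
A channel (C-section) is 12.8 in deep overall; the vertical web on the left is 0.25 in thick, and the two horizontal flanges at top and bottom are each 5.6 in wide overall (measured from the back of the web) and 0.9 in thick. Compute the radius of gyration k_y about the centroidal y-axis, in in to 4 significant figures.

k_y ≈ 1.805 in

Break the section into simple shapes (no overlaps), measuring from the bottom-left corner of the bounding box.
Web: 0.25 × 12.8, A = 3.2 in², x = 0.125 in, Ī = 0.0166667 in⁴.
Top flange (beyond web): 5.35 × 0.9, A = 4.815 in², x = 2.925 in, Ī = 11.4848 in⁴.
Bottom flange (beyond web): 5.35 × 0.9, A = 4.815 in², x = 2.925 in, Ī = 11.4848 in⁴.
Centroid: x̄ = ΣA·x / ΣA = 2.22664 in.
Transfer each piece to the centroidal y-axis using Ī + A·d² with d = x − 2.22664:
  web: d = -2.10164 in → contributes +14.1507 in⁴
  top flange (beyond web): d = 0.698363 in → contributes +13.8331 in⁴
  bottom flange (beyond web): d = 0.698363 in → contributes +13.8331 in⁴
Total I = 41.8169 in⁴.
Radius of gyration: k = √(I/A) = √(41.8169 / 12.83) = 1.80535 in.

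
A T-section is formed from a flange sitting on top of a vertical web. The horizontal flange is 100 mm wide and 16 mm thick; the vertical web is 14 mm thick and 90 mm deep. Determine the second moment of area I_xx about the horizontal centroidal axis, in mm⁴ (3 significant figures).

Decompose the section into non-overlapping parts with the origin at the bottom-left of its bounding rectangle.
Flange: 100 × 16, A = 1 600 mm², y = 98 mm, Ī = 34 133 mm⁴.
Web: 14 × 90, A = 1 260 mm², y = 45 mm, Ī = 850 500 mm⁴.
Centroid: ȳ = ΣA·y / ΣA = 74.65 mm.
Transfer each piece to the horizontal centroidal axis using Ī + A·d² with d = y − 74.65:
  flange: d = 23.35 mm → contributes +906 463 mm⁴
  web: d = -29.65 mm → contributes +1 958 220 mm⁴
Total I = 2 864 684 mm⁴.

I_xx ≈ 2.86 × 10⁶ mm⁴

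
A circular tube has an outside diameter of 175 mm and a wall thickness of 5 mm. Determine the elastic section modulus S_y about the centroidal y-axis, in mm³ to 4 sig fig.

S_y ≈ 1.103 × 10⁵ mm³

Treat the section as a set of non-overlapping primitives; coordinates are from the bounding-box lower-left.
Outer circle: ⌀175, A = 24052.8 mm², x = 87.5 mm, Ī = 46 038 598 mm⁴.
Bore (subtracted): ⌀165, A = 21382.5 mm², x = 87.5 mm, Ī = 36 383 601 mm⁴.
By symmetry the centroid is at mid-width, x̄ = 87.5 mm.
All pieces are centred on the centroidal y-axis, so I = ΣĪ (holes subtracted) = 9 654 998 mm⁴.
Extreme fibre distance c = 87.5 mm; S = I/c = 110 343 mm³.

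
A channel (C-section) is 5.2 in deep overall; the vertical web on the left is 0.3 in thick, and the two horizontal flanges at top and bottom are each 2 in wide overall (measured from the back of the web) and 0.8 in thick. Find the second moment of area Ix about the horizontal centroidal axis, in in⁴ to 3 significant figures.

Treat the section as a set of non-overlapping primitives; coordinates are from the bounding-box lower-left.
Web: 0.3 × 5.2, A = 1.56 in², y = 2.6 in, Ī = 3.5152 in⁴.
Top flange (beyond web): 1.7 × 0.8, A = 1.36 in², y = 4.8 in, Ī = 0.072533 in⁴.
Bottom flange (beyond web): 1.7 × 0.8, A = 1.36 in², y = 0.4 in, Ī = 0.072533 in⁴.
By symmetry the centroid is at mid-height, ȳ = 2.6 in.
Transfer each piece to the horizontal centroidal axis using Ī + A·d² with d = y − 2.6:
  web: d = 0 in → contributes +3.5152 in⁴
  top flange (beyond web): d = 2.2 in → contributes +6.6549 in⁴
  bottom flange (beyond web): d = -2.2 in → contributes +6.6549 in⁴
Total I = 16.825 in⁴.

Ix ≈ 16.8 in⁴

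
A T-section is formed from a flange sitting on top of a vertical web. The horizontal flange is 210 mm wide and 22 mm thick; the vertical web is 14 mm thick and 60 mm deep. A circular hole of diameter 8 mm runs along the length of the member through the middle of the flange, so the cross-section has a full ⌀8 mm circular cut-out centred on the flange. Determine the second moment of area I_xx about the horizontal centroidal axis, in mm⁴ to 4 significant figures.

Split into non-overlapping primitives; take the origin at the lower-left of the bounding box.
Flange: 210 × 22, A = 4 620 mm², y = 71 mm, Ī = 186 340 mm⁴.
Web: 14 × 60, A = 840 mm², y = 30 mm, Ī = 252 000 mm⁴.
Hole (subtracted): ⌀8, A = 50.2655 mm², y = 71 mm, Ī = 201.062 mm⁴.
Centroid: ȳ = ΣA·y / ΣA = 64.6337 mm.
Transfer each piece to the horizontal centroidal axis using Ī + A·d² with d = y − 64.6337:
  flange: d = 6.3663 mm → contributes +373 588 mm⁴
  web: d = -34.6337 mm → contributes +1 259 574 mm⁴
  hole: d = 6.3663 mm → contributes −2238.31 mm⁴
Total I = 1 630 924 mm⁴.

I_xx ≈ 1.631 × 10⁶ mm⁴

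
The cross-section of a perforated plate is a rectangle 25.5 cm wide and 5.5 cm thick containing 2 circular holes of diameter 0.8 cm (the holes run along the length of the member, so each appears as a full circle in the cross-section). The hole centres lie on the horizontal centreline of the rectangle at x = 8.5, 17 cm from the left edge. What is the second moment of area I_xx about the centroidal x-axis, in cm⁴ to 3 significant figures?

I_xx ≈ 354 cm⁴

Treat the section as a set of non-overlapping primitives; coordinates are from the bounding-box lower-left.
Plate: 25.5 × 5.5, A = 140.25 cm², y = 2.75 cm, Ī = 353.55 cm⁴.
Hole 1 (subtracted): ⌀0.8, A = 0.50265 cm², y = 2.75 cm, Ī = 0.020106 cm⁴.
Hole 2 (subtracted): ⌀0.8, A = 0.50265 cm², y = 2.75 cm, Ī = 0.020106 cm⁴.
By symmetry the centroid is at mid-height, ȳ = 2.75 cm.
All pieces are centred on the centroidal x-axis, so I = ΣĪ (holes subtracted) = 353.51 cm⁴.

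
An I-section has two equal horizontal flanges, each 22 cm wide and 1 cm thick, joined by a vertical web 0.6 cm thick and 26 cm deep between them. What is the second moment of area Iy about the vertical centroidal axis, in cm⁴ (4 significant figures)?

Split into non-overlapping primitives; take the origin at the lower-left of the bounding box.
Bottom flange: 22 × 1, A = 22 cm², x = 11 cm, Ī = 887.333 cm⁴.
Web: 0.6 × 26, A = 15.6 cm², x = 11 cm, Ī = 0.468 cm⁴.
Top flange: 22 × 1, A = 22 cm², x = 11 cm, Ī = 887.333 cm⁴.
By symmetry the centroid is at mid-width, x̄ = 11 cm.
All pieces are centred on the vertical centroidal axis, so I = ΣĪ = 1775.13 cm⁴.

Iy ≈ 1775 cm⁴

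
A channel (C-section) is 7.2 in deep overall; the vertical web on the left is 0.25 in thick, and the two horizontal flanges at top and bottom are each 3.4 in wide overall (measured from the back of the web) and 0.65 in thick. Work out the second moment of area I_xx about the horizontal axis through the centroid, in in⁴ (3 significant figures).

I_xx ≈ 51.8 in⁴

Break the section into simple shapes (no overlaps), measuring from the bottom-left corner of the bounding box.
Web: 0.25 × 7.2, A = 1.8 in², y = 3.6 in, Ī = 7.776 in⁴.
Top flange (beyond web): 3.15 × 0.65, A = 2.0475 in², y = 6.875 in, Ī = 0.072089 in⁴.
Bottom flange (beyond web): 3.15 × 0.65, A = 2.0475 in², y = 0.325 in, Ī = 0.072089 in⁴.
By symmetry the centroid is at mid-height, ȳ = 3.6 in.
Transfer each piece to the horizontal axis through the centroid using Ī + A·d² with d = y − 3.6:
  web: d = 0 in → contributes +7.776 in⁴
  top flange (beyond web): d = 3.275 in → contributes +22.033 in⁴
  bottom flange (beyond web): d = -3.275 in → contributes +22.033 in⁴
Total I = 51.842 in⁴.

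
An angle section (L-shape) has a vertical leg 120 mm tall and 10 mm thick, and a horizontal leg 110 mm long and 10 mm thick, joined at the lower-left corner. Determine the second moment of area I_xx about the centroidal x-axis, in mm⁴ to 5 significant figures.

I_xx ≈ 3.0983 × 10⁶ mm⁴

Break the section into simple shapes (no overlaps), measuring from the bottom-left corner of the bounding box.
Vertical leg: 10 × 120, A = 1 200 mm², y = 60 mm, Ī = 1 440 000 mm⁴.
Horizontal leg (remainder): 100 × 10, A = 1 000 mm², y = 5 mm, Ī = 8333.333 mm⁴.
Centroid: ȳ = ΣA·y / ΣA = 35 mm.
Transfer each piece to the centroidal x-axis using Ī + A·d² with d = y − 35:
  vertical leg: d = 25 mm → contributes +2 190 000 mm⁴
  horizontal leg (remainder): d = -30 mm → contributes +908333.3 mm⁴
Total I = 3 098 333 mm⁴.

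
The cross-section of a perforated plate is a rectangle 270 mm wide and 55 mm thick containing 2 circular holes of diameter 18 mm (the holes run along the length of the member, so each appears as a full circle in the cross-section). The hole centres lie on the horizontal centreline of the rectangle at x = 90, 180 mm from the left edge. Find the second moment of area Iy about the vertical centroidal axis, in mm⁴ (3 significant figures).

Treat the section as a set of non-overlapping primitives; coordinates are from the bounding-box lower-left.
Plate: 270 × 55, A = 14 850 mm², x = 135 mm, Ī = 90 213 750 mm⁴.
Hole 1 (subtracted): ⌀18, A = 254.47 mm², x = 90 mm, Ī = 5 153 mm⁴.
Hole 2 (subtracted): ⌀18, A = 254.47 mm², x = 180 mm, Ī = 5 153 mm⁴.
By symmetry the centroid is at mid-width, x̄ = 135 mm.
Transfer each piece to the vertical centroidal axis using Ī + A·d² with d = x − 135:
  plate: d = 0 mm → contributes +90 213 750 mm⁴
  hole 1: d = -45 mm → contributes −520 453 mm⁴
  hole 2: d = 45 mm → contributes −520 453 mm⁴
Total I = 89 172 845 mm⁴.

Iy ≈ 8.92 × 10⁷ mm⁴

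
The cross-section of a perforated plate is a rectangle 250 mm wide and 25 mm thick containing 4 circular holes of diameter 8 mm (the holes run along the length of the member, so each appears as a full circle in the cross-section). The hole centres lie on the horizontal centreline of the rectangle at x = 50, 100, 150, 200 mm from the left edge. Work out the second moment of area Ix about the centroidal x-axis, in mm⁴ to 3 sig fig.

Ix ≈ 3.25 × 10⁵ mm⁴

Decompose the section into non-overlapping parts with the origin at the bottom-left of its bounding rectangle.
Plate: 250 × 25, A = 6 250 mm², y = 12.5 mm, Ī = 325 521 mm⁴.
Hole 1 (subtracted): ⌀8, A = 50.265 mm², y = 12.5 mm, Ī = 201.06 mm⁴.
Hole 2 (subtracted): ⌀8, A = 50.265 mm², y = 12.5 mm, Ī = 201.06 mm⁴.
Hole 3 (subtracted): ⌀8, A = 50.265 mm², y = 12.5 mm, Ī = 201.06 mm⁴.
Hole 4 (subtracted): ⌀8, A = 50.265 mm², y = 12.5 mm, Ī = 201.06 mm⁴.
By symmetry the centroid is at mid-height, ȳ = 12.5 mm.
All pieces are centred on the centroidal x-axis, so I = ΣĪ (holes subtracted) = 324 717 mm⁴.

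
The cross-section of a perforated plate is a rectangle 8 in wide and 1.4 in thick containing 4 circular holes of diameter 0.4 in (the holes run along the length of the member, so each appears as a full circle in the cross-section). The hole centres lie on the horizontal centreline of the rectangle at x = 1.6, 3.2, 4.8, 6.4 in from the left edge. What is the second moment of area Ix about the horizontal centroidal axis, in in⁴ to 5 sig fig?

Ix ≈ 1.8243 in⁴

Decompose the section into non-overlapping parts with the origin at the bottom-left of its bounding rectangle.
Plate: 8 × 1.4, A = 11.2 in², y = 0.7 in, Ī = 1.829333 in⁴.
Hole 1 (subtracted): ⌀0.4, A = 0.1256637 in², y = 0.7 in, Ī = 0.001256637 in⁴.
Hole 2 (subtracted): ⌀0.4, A = 0.1256637 in², y = 0.7 in, Ī = 0.001256637 in⁴.
Hole 3 (subtracted): ⌀0.4, A = 0.1256637 in², y = 0.7 in, Ī = 0.001256637 in⁴.
Hole 4 (subtracted): ⌀0.4, A = 0.1256637 in², y = 0.7 in, Ī = 0.001256637 in⁴.
By symmetry the centroid is at mid-height, ȳ = 0.7 in.
All pieces are centred on the horizontal centroidal axis, so I = ΣĪ (holes subtracted) = 1.824307 in⁴.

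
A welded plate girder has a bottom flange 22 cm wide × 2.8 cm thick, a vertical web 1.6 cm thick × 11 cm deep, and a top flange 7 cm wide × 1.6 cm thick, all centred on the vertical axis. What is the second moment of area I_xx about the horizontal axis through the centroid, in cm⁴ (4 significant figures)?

I_xx ≈ 2207 cm⁴

Decompose the section into non-overlapping parts with the origin at the bottom-left of its bounding rectangle.
Bottom plate: 22 × 2.8, A = 61.6 cm², y = 1.4 cm, Ī = 40.2453 cm⁴.
Web plate: 1.6 × 11, A = 17.6 cm², y = 8.3 cm, Ī = 177.467 cm⁴.
Top plate: 7 × 1.6, A = 11.2 cm², y = 14.6 cm, Ī = 2.38933 cm⁴.
Centroid: ȳ = ΣA·y / ΣA = 4.37876 cm.
Transfer each piece to the horizontal axis through the centroid using Ī + A·d² with d = y − 4.37876:
  bottom plate: d = -2.97876 cm → contributes +586.823 cm⁴
  web plate: d = 3.92124 cm → contributes +448.086 cm⁴
  top plate: d = 10.2212 cm → contributes +1172.5 cm⁴
Total I = 2207.4 cm⁴.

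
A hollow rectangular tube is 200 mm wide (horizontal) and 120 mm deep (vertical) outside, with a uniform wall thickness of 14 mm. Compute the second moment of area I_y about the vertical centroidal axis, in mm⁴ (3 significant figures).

I_y ≈ 4.10 × 10⁷ mm⁴

Split into non-overlapping primitives; take the origin at the lower-left of the bounding box.
Outer rectangle: 200 × 120, A = 24 000 mm², x = 100 mm, Ī = 80 000 000 mm⁴.
Inner void (subtracted): 172 × 92, A = 15 824 mm², x = 100 mm, Ī = 39 011 435 mm⁴.
By symmetry the centroid is at mid-width, x̄ = 100 mm.
All pieces are centred on the vertical centroidal axis, so I = ΣĪ (holes subtracted) = 40 988 565 mm⁴.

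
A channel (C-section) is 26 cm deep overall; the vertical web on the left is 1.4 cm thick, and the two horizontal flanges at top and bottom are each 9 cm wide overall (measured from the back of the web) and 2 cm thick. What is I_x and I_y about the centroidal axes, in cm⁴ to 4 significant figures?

Split into non-overlapping primitives; take the origin at the lower-left of the bounding box.
Web: 1.4 × 26, A = 36.4 cm², y = 13 cm, Ī = 2050.53 cm⁴.
Top flange (beyond web): 7.6 × 2, A = 15.2 cm², y = 25 cm, Ī = 5.06667 cm⁴.
Bottom flange (beyond web): 7.6 × 2, A = 15.2 cm², y = 1 cm, Ī = 5.06667 cm⁴.
By symmetry the centroid is at mid-height, ȳ = 13 cm.
Transfer each piece to the centroidal x-axis using Ī + A·d² with d = y − 13:
  web: d = 0 cm → contributes +2050.53 cm⁴
  top flange (beyond web): d = 12 cm → contributes +2193.87 cm⁴
  bottom flange (beyond web): d = -12 cm → contributes +2193.87 cm⁴
Total I = 6438.27 cm⁴.
For the y-axis: x̄ = 2.7479 cm.
Repeating about the centroidal y-axis gives I_y = 487.717 cm⁴.

I_x ≈ 6438 cm⁴, I_y ≈ 487.7 cm⁴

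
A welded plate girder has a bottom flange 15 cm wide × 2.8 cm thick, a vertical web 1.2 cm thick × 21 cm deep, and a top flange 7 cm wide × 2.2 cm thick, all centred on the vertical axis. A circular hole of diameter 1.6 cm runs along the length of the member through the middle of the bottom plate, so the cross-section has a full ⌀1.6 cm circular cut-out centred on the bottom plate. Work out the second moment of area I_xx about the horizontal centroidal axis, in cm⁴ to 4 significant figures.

I_xx ≈ 7598 cm⁴

Break the section into simple shapes (no overlaps), measuring from the bottom-left corner of the bounding box.
Bottom plate: 15 × 2.8, A = 42 cm², y = 1.4 cm, Ī = 27.44 cm⁴.
Web plate: 1.2 × 21, A = 25.2 cm², y = 13.3 cm, Ī = 926.1 cm⁴.
Top plate: 7 × 2.2, A = 15.4 cm², y = 24.9 cm, Ī = 6.21133 cm⁴.
Hole (subtracted): ⌀1.6, A = 2.01062 cm², y = 1.4 cm, Ī = 0.321699 cm⁴.
Centroid: ȳ = ΣA·y / ΣA = 9.61175 cm.
Transfer each piece to the horizontal centroidal axis using Ī + A·d² with d = y − 9.61175:
  bottom plate: d = -8.21175 cm → contributes +2859.62 cm⁴
  web plate: d = 3.68825 cm → contributes +1268.9 cm⁴
  top plate: d = 15.2882 cm → contributes +3605.66 cm⁴
  hole: d = -8.21175 cm → contributes −135.904 cm⁴
Total I = 7598.28 cm⁴.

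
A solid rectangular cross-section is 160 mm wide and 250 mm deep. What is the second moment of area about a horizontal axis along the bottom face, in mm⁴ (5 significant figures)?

The section: 160 × 250, A = 40 000 mm², y = 125 mm, Ī = 208 333 333 mm⁴.
Transfer it to a horizontal axis along the bottom face using Ī + A·d² with d = y − 0:
  the section: d = 125 mm → contributes +833 333 333 mm⁴
Total I = 833 333 333 mm⁴.

I_base ≈ 8.3333 × 10⁸ mm⁴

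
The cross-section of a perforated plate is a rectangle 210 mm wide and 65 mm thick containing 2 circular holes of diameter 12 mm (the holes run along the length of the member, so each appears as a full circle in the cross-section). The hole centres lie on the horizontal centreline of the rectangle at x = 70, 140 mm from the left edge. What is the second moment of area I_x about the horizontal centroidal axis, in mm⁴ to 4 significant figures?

Split into non-overlapping primitives; take the origin at the lower-left of the bounding box.
Plate: 210 × 65, A = 13 650 mm², y = 32.5 mm, Ī = 4 805 938 mm⁴.
Hole 1 (subtracted): ⌀12, A = 113.097 mm², y = 32.5 mm, Ī = 1017.88 mm⁴.
Hole 2 (subtracted): ⌀12, A = 113.097 mm², y = 32.5 mm, Ī = 1017.88 mm⁴.
By symmetry the centroid is at mid-height, ȳ = 32.5 mm.
All pieces are centred on the horizontal centroidal axis, so I = ΣĪ (holes subtracted) = 4 803 902 mm⁴.

I_x ≈ 4.804 × 10⁶ mm⁴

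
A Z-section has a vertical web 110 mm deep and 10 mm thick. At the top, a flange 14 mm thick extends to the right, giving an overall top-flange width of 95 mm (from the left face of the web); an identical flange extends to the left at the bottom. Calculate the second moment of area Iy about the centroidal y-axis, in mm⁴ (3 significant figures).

Split into non-overlapping primitives; take the origin at the lower-left of the bounding box.
Web: 10 × 110, A = 1 100 mm², x = 90 mm, Ī = 9166.7 mm⁴.
Top flange (beyond web): 85 × 14, A = 1 190 mm², x = 137.5 mm, Ī = 716 479 mm⁴.
Bottom flange (beyond web): 85 × 14, A = 1 190 mm², x = 42.5 mm, Ī = 716 479 mm⁴.
Centroid: x̄ = ΣA·x / ΣA = 90 mm.
Transfer each piece to the centroidal y-axis using Ī + A·d² with d = x − 90:
  web: d = 0 mm → contributes +9166.7 mm⁴
  top flange (beyond web): d = 47.5 mm → contributes +3 401 417 mm⁴
  bottom flange (beyond web): d = -47.5 mm → contributes +3 401 417 mm⁴
Total I = 6 812 000 mm⁴.

Iy ≈ 6.81 × 10⁶ mm⁴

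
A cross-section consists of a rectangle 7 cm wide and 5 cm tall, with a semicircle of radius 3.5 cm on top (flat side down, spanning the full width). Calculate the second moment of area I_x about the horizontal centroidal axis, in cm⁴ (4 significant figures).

Decompose the section into non-overlapping parts with the origin at the bottom-left of its bounding rectangle.
Rectangular body: 7 × 5, A = 35 cm², y = 2.5 cm, Ī = 72.9167 cm⁴.
Semicircular cap: semicircle r = 3.5, A = 19.2423 cm², y = 6.48545 cm, Ī = 16.4704 cm⁴.
Centroid: ȳ = ΣA·y / ΣA = 3.91382 cm.
Transfer each piece to the horizontal centroidal axis using Ī + A·d² with d = y − 3.91382:
  rectangular body: d = -1.41382 cm → contributes +142.878 cm⁴
  semicircular cap: d = 2.57162 cm → contributes +143.724 cm⁴
Total I = 286.602 cm⁴.

I_x ≈ 286.6 cm⁴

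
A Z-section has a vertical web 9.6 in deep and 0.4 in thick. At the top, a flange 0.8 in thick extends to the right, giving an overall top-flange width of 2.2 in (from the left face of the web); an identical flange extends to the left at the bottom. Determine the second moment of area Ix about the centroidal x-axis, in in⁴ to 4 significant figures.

Break the section into simple shapes (no overlaps), measuring from the bottom-left corner of the bounding box.
Web: 0.4 × 9.6, A = 3.84 in², y = 4.8 in, Ī = 29.4912 in⁴.
Top flange (beyond web): 1.8 × 0.8, A = 1.44 in², y = 9.2 in, Ī = 0.0768 in⁴.
Bottom flange (beyond web): 1.8 × 0.8, A = 1.44 in², y = 0.4 in, Ī = 0.0768 in⁴.
Centroid: ȳ = ΣA·y / ΣA = 4.8 in.
Transfer each piece to the centroidal x-axis using Ī + A·d² with d = y − 4.8:
  web: d = 0 in → contributes +29.4912 in⁴
  top flange (beyond web): d = 4.4 in → contributes +27.9552 in⁴
  bottom flange (beyond web): d = -4.4 in → contributes +27.9552 in⁴
Total I = 85.4016 in⁴.

Ix ≈ 85.40 in⁴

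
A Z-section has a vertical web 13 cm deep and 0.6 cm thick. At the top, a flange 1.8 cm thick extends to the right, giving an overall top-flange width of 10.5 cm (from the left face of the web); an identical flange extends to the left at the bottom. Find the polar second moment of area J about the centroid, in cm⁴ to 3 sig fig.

Split into non-overlapping primitives; take the origin at the lower-left of the bounding box.
Web: 0.6 × 13, A = 7.8 cm², y = 6.5 cm, Ī = 109.85 cm⁴.
Top flange (beyond web): 9.9 × 1.8, A = 17.82 cm², y = 12.1 cm, Ī = 4.8114 cm⁴.
Bottom flange (beyond web): 9.9 × 1.8, A = 17.82 cm², y = 0.9 cm, Ī = 4.8114 cm⁴.
Centroid: ȳ = ΣA·y / ΣA = 6.5 cm.
Transfer each piece to the centroidal x-axis using Ī + A·d² with d = y − 6.5:
  web: d = 0 cm → contributes +109.85 cm⁴
  top flange (beyond web): d = 5.6 cm → contributes +563.65 cm⁴
  bottom flange (beyond web): d = -5.6 cm → contributes +563.65 cm⁴
Total I = 1237.1 cm⁴.
For the y-axis: x̄ = 10.2 cm.
Repeating about the centroidal y-axis gives I_y = 1273.7 cm⁴.
Polar second moment: J = I_x + I_y = 2510.8 cm⁴.

J ≈ 2510 cm⁴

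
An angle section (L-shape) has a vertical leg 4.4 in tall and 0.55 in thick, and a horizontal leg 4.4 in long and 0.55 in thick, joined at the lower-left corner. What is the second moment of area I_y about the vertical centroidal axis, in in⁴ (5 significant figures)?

I_y ≈ 8.1425 in⁴

Decompose the section into non-overlapping parts with the origin at the bottom-left of its bounding rectangle.
Vertical leg: 0.55 × 4.4, A = 2.42 in², x = 0.275 in, Ī = 0.06100417 in⁴.
Horizontal leg (remainder): 3.85 × 0.55, A = 2.1175 in², x = 2.475 in, Ī = 2.615554 in⁴.
Centroid: x̄ = ΣA·x / ΣA = 1.301667 in.
Transfer each piece to the vertical centroidal axis using Ī + A·d² with d = x − 1.301667:
  vertical leg: d = -1.026667 in → contributes +2.611792 in⁴
  horizontal leg (remainder): d = 1.173333 in → contributes +5.530739 in⁴
Total I = 8.142531 in⁴.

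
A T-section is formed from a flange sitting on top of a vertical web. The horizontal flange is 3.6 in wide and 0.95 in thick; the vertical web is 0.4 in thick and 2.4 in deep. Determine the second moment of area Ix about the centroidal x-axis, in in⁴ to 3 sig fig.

Decompose the section into non-overlapping parts with the origin at the bottom-left of its bounding rectangle.
Flange: 3.6 × 0.95, A = 3.42 in², y = 2.875 in, Ī = 0.25721 in⁴.
Web: 0.4 × 2.4, A = 0.96 in², y = 1.2 in, Ī = 0.4608 in⁴.
Centroid: ȳ = ΣA·y / ΣA = 2.5079 in.
Transfer each piece to the centroidal x-axis using Ī + A·d² with d = y − 2.5079:
  flange: d = 0.36712 in → contributes +0.71816 in⁴
  web: d = -1.3079 in → contributes +2.1029 in⁴
Total I = 2.8211 in⁴.

Ix ≈ 2.82 in⁴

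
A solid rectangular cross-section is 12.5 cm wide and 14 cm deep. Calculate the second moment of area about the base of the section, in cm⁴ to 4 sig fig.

I_base ≈ 1.143 × 10⁴ cm⁴

The section: 12.5 × 14, A = 175 cm², y = 7 cm, Ī = 2858.33 cm⁴.
Transfer it to the bottom edge using Ī + A·d² with d = y − 0:
  the section: d = 7 cm → contributes +11433.3 cm⁴
Total I = 11433.3 cm⁴.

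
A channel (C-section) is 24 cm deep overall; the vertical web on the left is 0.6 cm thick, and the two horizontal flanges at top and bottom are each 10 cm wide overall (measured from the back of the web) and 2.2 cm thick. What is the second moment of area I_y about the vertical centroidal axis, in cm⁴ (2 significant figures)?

Decompose the section into non-overlapping parts with the origin at the bottom-left of its bounding rectangle.
Web: 0.6 × 24, A = 14.4 cm², x = 0.3 cm, Ī = 0.432 cm⁴.
Top flange (beyond web): 9.4 × 2.2, A = 20.68 cm², x = 5.3 cm, Ī = 152.3 cm⁴.
Bottom flange (beyond web): 9.4 × 2.2, A = 20.68 cm², x = 5.3 cm, Ī = 152.3 cm⁴.
Centroid: x̄ = ΣA·x / ΣA = 4.009 cm.
Transfer each piece to the vertical centroidal axis using Ī + A·d² with d = x − 4.009:
  web: d = -3.709 cm → contributes +198.5 cm⁴
  top flange (beyond web): d = 1.291 cm → contributes +186.8 cm⁴
  bottom flange (beyond web): d = 1.291 cm → contributes +186.8 cm⁴
Total I = 572 cm⁴.

I_y ≈ 570 cm⁴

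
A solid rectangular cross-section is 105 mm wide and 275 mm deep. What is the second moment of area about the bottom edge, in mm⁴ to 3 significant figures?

The section: 105 × 275, A = 28 875 mm², y = 137.5 mm, Ī = 181 972 656 mm⁴.
Transfer it to the base of the section using Ī + A·d² with d = y − 0:
  the section: d = 137.5 mm → contributes +727 890 625 mm⁴
Total I = 727 890 625 mm⁴.

I_base ≈ 7.28 × 10⁸ mm⁴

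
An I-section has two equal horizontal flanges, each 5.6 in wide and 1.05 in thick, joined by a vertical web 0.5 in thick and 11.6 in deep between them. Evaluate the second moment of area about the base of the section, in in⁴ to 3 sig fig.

I_base ≈ 1360 in⁴

Split into non-overlapping primitives; take the origin at the lower-left of the bounding box.
Bottom flange: 5.6 × 1.05, A = 5.88 in², y = 0.525 in, Ī = 0.54023 in⁴.
Web: 0.5 × 11.6, A = 5.8 in², y = 6.85 in, Ī = 65.037 in⁴.
Top flange: 5.6 × 1.05, A = 5.88 in², y = 13.175 in, Ī = 0.54023 in⁴.
Transfer each piece to the bottom edge using Ī + A·d² with d = y − 0:
  bottom flange: d = 0.525 in → contributes +2.1609 in⁴
  web: d = 6.85 in → contributes +337.19 in⁴
  top flange: d = 13.175 in → contributes +1021.2 in⁴
Total I = 1360.5 in⁴.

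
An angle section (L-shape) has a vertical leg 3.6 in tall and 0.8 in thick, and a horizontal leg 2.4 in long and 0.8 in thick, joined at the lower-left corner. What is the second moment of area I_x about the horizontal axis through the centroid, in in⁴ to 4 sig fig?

I_x ≈ 4.916 in⁴

Decompose the section into non-overlapping parts with the origin at the bottom-left of its bounding rectangle.
Vertical leg: 0.8 × 3.6, A = 2.88 in², y = 1.8 in, Ī = 3.1104 in⁴.
Horizontal leg (remainder): 1.6 × 0.8, A = 1.28 in², y = 0.4 in, Ī = 0.0682667 in⁴.
Centroid: ȳ = ΣA·y / ΣA = 1.36923 in.
Transfer each piece to the horizontal axis through the centroid using Ī + A·d² with d = y − 1.36923:
  vertical leg: d = 0.430769 in → contributes +3.64482 in⁴
  horizontal leg (remainder): d = -0.969231 in → contributes +1.27071 in⁴
Total I = 4.91553 in⁴.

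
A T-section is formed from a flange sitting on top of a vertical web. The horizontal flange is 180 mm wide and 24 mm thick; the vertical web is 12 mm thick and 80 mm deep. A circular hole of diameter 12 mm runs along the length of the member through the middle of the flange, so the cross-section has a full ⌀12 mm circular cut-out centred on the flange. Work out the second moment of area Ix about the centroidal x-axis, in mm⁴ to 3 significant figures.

Break the section into simple shapes (no overlaps), measuring from the bottom-left corner of the bounding box.
Flange: 180 × 24, A = 4 320 mm², y = 92 mm, Ī = 207 360 mm⁴.
Web: 12 × 80, A = 960 mm², y = 40 mm, Ī = 512 000 mm⁴.
Hole (subtracted): ⌀12, A = 113.1 mm², y = 92 mm, Ī = 1017.9 mm⁴.
Centroid: ȳ = ΣA·y / ΣA = 82.339 mm.
Transfer each piece to the centroidal x-axis using Ī + A·d² with d = y − 82.339:
  flange: d = 9.6615 mm → contributes +610 608 mm⁴
  web: d = -42.339 mm → contributes +2 232 847 mm⁴
  hole: d = 9.6615 mm → contributes −11 575 mm⁴
Total I = 2 831 880 mm⁴.

Ix ≈ 2.83 × 10⁶ mm⁴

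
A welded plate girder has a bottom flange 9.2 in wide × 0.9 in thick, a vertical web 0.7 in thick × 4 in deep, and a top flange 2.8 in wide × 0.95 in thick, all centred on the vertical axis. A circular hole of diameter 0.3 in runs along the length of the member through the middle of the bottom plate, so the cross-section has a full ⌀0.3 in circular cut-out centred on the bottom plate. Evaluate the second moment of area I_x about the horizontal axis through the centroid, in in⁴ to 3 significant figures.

I_x ≈ 56.7 in⁴

Split into non-overlapping primitives; take the origin at the lower-left of the bounding box.
Bottom plate: 9.2 × 0.9, A = 8.28 in², y = 0.45 in, Ī = 0.5589 in⁴.
Web plate: 0.7 × 4, A = 2.8 in², y = 2.9 in, Ī = 3.7333 in⁴.
Top plate: 2.8 × 0.95, A = 2.66 in², y = 5.375 in, Ī = 0.20005 in⁴.
Hole (subtracted): ⌀0.3, A = 0.070686 in², y = 0.45 in, Ī = 0.00039761 in⁴.
Centroid: ȳ = ΣA·y / ΣA = 1.9102 in.
Transfer each piece to the horizontal axis through the centroid using Ī + A·d² with d = y − 1.9102:
  bottom plate: d = -1.4602 in → contributes +18.214 in⁴
  web plate: d = 0.98976 in → contributes +6.4763 in⁴
  top plate: d = 3.4648 in → contributes +32.132 in⁴
  hole: d = -1.4602 in → contributes −0.15112 in⁴
Total I = 56.672 in⁴.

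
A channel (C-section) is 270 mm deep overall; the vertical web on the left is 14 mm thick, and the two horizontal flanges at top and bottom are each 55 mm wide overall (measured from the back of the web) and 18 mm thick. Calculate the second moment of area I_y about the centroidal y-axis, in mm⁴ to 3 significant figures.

Treat the section as a set of non-overlapping primitives; coordinates are from the bounding-box lower-left.
Web: 14 × 270, A = 3 780 mm², x = 7 mm, Ī = 61 740 mm⁴.
Top flange (beyond web): 41 × 18, A = 738 mm², x = 34.5 mm, Ī = 103 382 mm⁴.
Bottom flange (beyond web): 41 × 18, A = 738 mm², x = 34.5 mm, Ī = 103 382 mm⁴.
Centroid: x̄ = ΣA·x / ΣA = 14.723 mm.
Transfer each piece to the centroidal y-axis using Ī + A·d² with d = x − 14.723:
  web: d = -7.7226 mm → contributes +287 174 mm⁴
  top flange (beyond web): d = 19.777 mm → contributes +392 047 mm⁴
  bottom flange (beyond web): d = 19.777 mm → contributes +392 047 mm⁴
Total I = 1 071 268 mm⁴.

I_y ≈ 1.07 × 10⁶ mm⁴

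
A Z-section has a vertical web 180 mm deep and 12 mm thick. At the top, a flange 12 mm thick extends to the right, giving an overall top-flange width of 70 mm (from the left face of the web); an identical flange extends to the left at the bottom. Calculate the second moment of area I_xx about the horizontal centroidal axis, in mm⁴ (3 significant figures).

Break the section into simple shapes (no overlaps), measuring from the bottom-left corner of the bounding box.
Web: 12 × 180, A = 2 160 mm², y = 90 mm, Ī = 5 832 000 mm⁴.
Top flange (beyond web): 58 × 12, A = 696 mm², y = 174 mm, Ī = 8 352 mm⁴.
Bottom flange (beyond web): 58 × 12, A = 696 mm², y = 6 mm, Ī = 8 352 mm⁴.
Centroid: ȳ = ΣA·y / ΣA = 90 mm.
Transfer each piece to the horizontal centroidal axis using Ī + A·d² with d = y − 90:
  web: d = 0 mm → contributes +5 832 000 mm⁴
  top flange (beyond web): d = 84 mm → contributes +4 919 328 mm⁴
  bottom flange (beyond web): d = -84 mm → contributes +4 919 328 mm⁴
Total I = 15 670 656 mm⁴.

I_xx ≈ 1.57 × 10⁷ mm⁴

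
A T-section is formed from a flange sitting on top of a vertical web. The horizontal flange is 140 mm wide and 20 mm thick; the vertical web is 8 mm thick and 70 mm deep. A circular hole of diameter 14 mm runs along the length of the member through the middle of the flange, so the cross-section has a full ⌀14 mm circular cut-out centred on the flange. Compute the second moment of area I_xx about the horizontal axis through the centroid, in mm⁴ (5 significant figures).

I_xx ≈ 1.2560 × 10⁶ mm⁴

Decompose the section into non-overlapping parts with the origin at the bottom-left of its bounding rectangle.
Flange: 140 × 20, A = 2 800 mm², y = 80 mm, Ī = 93333.33 mm⁴.
Web: 8 × 70, A = 560 mm², y = 35 mm, Ī = 228666.7 mm⁴.
Hole (subtracted): ⌀14, A = 153.938 mm², y = 80 mm, Ī = 1885.741 mm⁴.
Centroid: ȳ = ΣA·y / ΣA = 72.13989 mm.
Transfer each piece to the horizontal axis through the centroid using Ī + A·d² with d = y − 72.13989:
  flange: d = 7.86011 mm → contributes +266321.1 mm⁴
  web: d = -37.13989 mm → contributes +1 001 115 mm⁴
  hole: d = 7.86011 mm → contributes −11396.24 mm⁴
Total I = 1 256 039 mm⁴.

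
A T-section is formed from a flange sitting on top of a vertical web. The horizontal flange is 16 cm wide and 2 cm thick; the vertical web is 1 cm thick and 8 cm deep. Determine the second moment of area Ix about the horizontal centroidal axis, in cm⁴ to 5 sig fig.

Ix ≈ 213.33 cm⁴

Split into non-overlapping primitives; take the origin at the lower-left of the bounding box.
Flange: 16 × 2, A = 32 cm², y = 9 cm, Ī = 10.66667 cm⁴.
Web: 1 × 8, A = 8 cm², y = 4 cm, Ī = 42.66667 cm⁴.
Centroid: ȳ = ΣA·y / ΣA = 8 cm.
Transfer each piece to the horizontal centroidal axis using Ī + A·d² with d = y − 8:
  flange: d = 1 cm → contributes +42.66667 cm⁴
  web: d = -4 cm → contributes +170.6667 cm⁴
Total I = 213.3333 cm⁴.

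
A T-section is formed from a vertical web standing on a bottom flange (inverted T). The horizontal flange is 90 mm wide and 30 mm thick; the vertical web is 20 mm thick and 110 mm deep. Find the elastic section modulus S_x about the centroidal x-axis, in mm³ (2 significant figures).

S_x ≈ 8.9 × 10⁴ mm³

Split into non-overlapping primitives; take the origin at the lower-left of the bounding box.
Flange: 90 × 30, A = 2 700 mm², y = 15 mm, Ī = 202 500 mm⁴.
Web: 20 × 110, A = 2 200 mm², y = 85 mm, Ī = 2 218 333 mm⁴.
Centroid: ȳ = ΣA·y / ΣA = 46.43 mm.
Transfer each piece to the centroidal x-axis using Ī + A·d² with d = y − 46.43:
  flange: d = -31.43 mm → contributes +2 869 439 mm⁴
  web: d = 38.57 mm → contributes +5 491 395 mm⁴
Total I = 8 360 833 mm⁴.
Extreme fibre distance c = 93.57 mm; S = I/c = 89 352 mm³.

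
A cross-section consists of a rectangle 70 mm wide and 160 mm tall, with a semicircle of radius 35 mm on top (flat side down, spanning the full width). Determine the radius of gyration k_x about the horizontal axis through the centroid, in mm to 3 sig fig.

k_x ≈ 54.4 mm

Decompose the section into non-overlapping parts with the origin at the bottom-left of its bounding rectangle.
Rectangular body: 70 × 160, A = 11 200 mm², y = 80 mm, Ī = 23 893 333 mm⁴.
Semicircular cap: semicircle r = 35, A = 1924.2 mm², y = 174.85 mm, Ī = 164 704 mm⁴.
Centroid: ȳ = ΣA·y / ΣA = 93.907 mm.
Transfer each piece to the horizontal axis through the centroid using Ī + A·d² with d = y − 93.907:
  rectangular body: d = -13.907 mm → contributes +26 059 531 mm⁴
  semicircular cap: d = 80.947 mm → contributes +12 773 110 mm⁴
Total I = 38 832 641 mm⁴.
Radius of gyration: k = √(I/A) = √(38 832 641 / 13 124) = 54.395 mm.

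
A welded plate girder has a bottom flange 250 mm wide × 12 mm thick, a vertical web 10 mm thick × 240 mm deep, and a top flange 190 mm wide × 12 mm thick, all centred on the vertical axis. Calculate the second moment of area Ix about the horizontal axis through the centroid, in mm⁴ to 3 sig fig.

Ix ≈ 9.43 × 10⁷ mm⁴

Split into non-overlapping primitives; take the origin at the lower-left of the bounding box.
Bottom plate: 250 × 12, A = 3 000 mm², y = 6 mm, Ī = 36 000 mm⁴.
Web plate: 10 × 240, A = 2 400 mm², y = 132 mm, Ī = 11 520 000 mm⁴.
Top plate: 190 × 12, A = 2 280 mm², y = 258 mm, Ī = 27 360 mm⁴.
Centroid: ȳ = ΣA·y / ΣA = 120.19 mm.
Transfer each piece to the horizontal axis through the centroid using Ī + A·d² with d = y − 120.19:
  bottom plate: d = -114.19 mm → contributes +39 152 355 mm⁴
  web plate: d = 11.813 mm → contributes +11 854 884 mm⁴
  top plate: d = 137.81 mm → contributes +43 329 770 mm⁴
Total I = 94 337 010 mm⁴.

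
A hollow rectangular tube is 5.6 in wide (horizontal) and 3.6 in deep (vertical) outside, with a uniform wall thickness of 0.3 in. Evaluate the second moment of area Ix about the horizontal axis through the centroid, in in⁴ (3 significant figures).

Ix ≈ 10.5 in⁴

Split into non-overlapping primitives; take the origin at the lower-left of the bounding box.
Outer rectangle: 5.6 × 3.6, A = 20.16 in², y = 1.8 in, Ī = 21.773 in⁴.
Inner void (subtracted): 5 × 3, A = 15 in², y = 1.8 in, Ī = 11.25 in⁴.
By symmetry the centroid is at mid-height, ȳ = 1.8 in.
All pieces are centred on the horizontal axis through the centroid, so I = ΣĪ (holes subtracted) = 10.523 in⁴.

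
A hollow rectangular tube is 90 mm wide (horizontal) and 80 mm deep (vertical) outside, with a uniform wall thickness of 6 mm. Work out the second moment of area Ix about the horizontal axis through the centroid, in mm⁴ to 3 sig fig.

Decompose the section into non-overlapping parts with the origin at the bottom-left of its bounding rectangle.
Outer rectangle: 90 × 80, A = 7 200 mm², y = 40 mm, Ī = 3 840 000 mm⁴.
Inner void (subtracted): 78 × 68, A = 5 304 mm², y = 40 mm, Ī = 2 043 808 mm⁴.
By symmetry the centroid is at mid-height, ȳ = 40 mm.
All pieces are centred on the horizontal axis through the centroid, so I = ΣĪ (holes subtracted) = 1 796 192 mm⁴.

Ix ≈ 1.80 × 10⁶ mm⁴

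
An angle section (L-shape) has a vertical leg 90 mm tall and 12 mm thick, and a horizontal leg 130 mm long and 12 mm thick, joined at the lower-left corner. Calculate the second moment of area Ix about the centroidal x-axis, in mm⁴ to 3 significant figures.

Split into non-overlapping primitives; take the origin at the lower-left of the bounding box.
Vertical leg: 12 × 90, A = 1 080 mm², y = 45 mm, Ī = 729 000 mm⁴.
Horizontal leg (remainder): 118 × 12, A = 1 416 mm², y = 6 mm, Ī = 16 992 mm⁴.
Centroid: ȳ = ΣA·y / ΣA = 22.875 mm.
Transfer each piece to the centroidal x-axis using Ī + A·d² with d = y − 22.875:
  vertical leg: d = 22.125 mm → contributes +1 257 677 mm⁴
  horizontal leg (remainder): d = -16.875 mm → contributes +420 220 mm⁴
Total I = 1 677 897 mm⁴.

Ix ≈ 1.68 × 10⁶ mm⁴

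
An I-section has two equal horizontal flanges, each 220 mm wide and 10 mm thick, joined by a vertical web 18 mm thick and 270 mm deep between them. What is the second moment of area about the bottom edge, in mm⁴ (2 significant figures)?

Break the section into simple shapes (no overlaps), measuring from the bottom-left corner of the bounding box.
Bottom flange: 220 × 10, A = 2 200 mm², y = 5 mm, Ī = 18 333 mm⁴.
Web: 18 × 270, A = 4 860 mm², y = 145 mm, Ī = 29 524 500 mm⁴.
Top flange: 220 × 10, A = 2 200 mm², y = 285 mm, Ī = 18 333 mm⁴.
Transfer each piece to a horizontal axis along the bottom face using Ī + A·d² with d = y − 0:
  bottom flange: d = 5 mm → contributes +73 333 mm⁴
  web: d = 145 mm → contributes +131 706 000 mm⁴
  top flange: d = 285 mm → contributes +178 713 333 mm⁴
Total I = 310 492 667 mm⁴.

I_base ≈ 3.1 × 10⁸ mm⁴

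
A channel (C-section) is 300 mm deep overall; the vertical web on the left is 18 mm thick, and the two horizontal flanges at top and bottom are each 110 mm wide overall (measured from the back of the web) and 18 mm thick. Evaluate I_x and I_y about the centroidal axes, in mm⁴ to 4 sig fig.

I_x ≈ 1.064 × 10⁸ mm⁴, I_y ≈ 8.692 × 10⁶ mm⁴

Break the section into simple shapes (no overlaps), measuring from the bottom-left corner of the bounding box.
Web: 18 × 300, A = 5 400 mm², y = 150 mm, Ī = 40 500 000 mm⁴.
Top flange (beyond web): 92 × 18, A = 1 656 mm², y = 291 mm, Ī = 44 712 mm⁴.
Bottom flange (beyond web): 92 × 18, A = 1 656 mm², y = 9 mm, Ī = 44 712 mm⁴.
By symmetry the centroid is at mid-height, ȳ = 150 mm.
Transfer each piece to the centroidal x-axis using Ī + A·d² with d = y − 150:
  web: d = 0 mm → contributes +40 500 000 mm⁴
  top flange (beyond web): d = 141 mm → contributes +32 967 648 mm⁴
  bottom flange (beyond web): d = -141 mm → contributes +32 967 648 mm⁴
Total I = 106 435 296 mm⁴.
For the y-axis: x̄ = 29.9091 mm.
Repeating about the centroidal y-axis gives I_y = 8 691 864 mm⁴.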